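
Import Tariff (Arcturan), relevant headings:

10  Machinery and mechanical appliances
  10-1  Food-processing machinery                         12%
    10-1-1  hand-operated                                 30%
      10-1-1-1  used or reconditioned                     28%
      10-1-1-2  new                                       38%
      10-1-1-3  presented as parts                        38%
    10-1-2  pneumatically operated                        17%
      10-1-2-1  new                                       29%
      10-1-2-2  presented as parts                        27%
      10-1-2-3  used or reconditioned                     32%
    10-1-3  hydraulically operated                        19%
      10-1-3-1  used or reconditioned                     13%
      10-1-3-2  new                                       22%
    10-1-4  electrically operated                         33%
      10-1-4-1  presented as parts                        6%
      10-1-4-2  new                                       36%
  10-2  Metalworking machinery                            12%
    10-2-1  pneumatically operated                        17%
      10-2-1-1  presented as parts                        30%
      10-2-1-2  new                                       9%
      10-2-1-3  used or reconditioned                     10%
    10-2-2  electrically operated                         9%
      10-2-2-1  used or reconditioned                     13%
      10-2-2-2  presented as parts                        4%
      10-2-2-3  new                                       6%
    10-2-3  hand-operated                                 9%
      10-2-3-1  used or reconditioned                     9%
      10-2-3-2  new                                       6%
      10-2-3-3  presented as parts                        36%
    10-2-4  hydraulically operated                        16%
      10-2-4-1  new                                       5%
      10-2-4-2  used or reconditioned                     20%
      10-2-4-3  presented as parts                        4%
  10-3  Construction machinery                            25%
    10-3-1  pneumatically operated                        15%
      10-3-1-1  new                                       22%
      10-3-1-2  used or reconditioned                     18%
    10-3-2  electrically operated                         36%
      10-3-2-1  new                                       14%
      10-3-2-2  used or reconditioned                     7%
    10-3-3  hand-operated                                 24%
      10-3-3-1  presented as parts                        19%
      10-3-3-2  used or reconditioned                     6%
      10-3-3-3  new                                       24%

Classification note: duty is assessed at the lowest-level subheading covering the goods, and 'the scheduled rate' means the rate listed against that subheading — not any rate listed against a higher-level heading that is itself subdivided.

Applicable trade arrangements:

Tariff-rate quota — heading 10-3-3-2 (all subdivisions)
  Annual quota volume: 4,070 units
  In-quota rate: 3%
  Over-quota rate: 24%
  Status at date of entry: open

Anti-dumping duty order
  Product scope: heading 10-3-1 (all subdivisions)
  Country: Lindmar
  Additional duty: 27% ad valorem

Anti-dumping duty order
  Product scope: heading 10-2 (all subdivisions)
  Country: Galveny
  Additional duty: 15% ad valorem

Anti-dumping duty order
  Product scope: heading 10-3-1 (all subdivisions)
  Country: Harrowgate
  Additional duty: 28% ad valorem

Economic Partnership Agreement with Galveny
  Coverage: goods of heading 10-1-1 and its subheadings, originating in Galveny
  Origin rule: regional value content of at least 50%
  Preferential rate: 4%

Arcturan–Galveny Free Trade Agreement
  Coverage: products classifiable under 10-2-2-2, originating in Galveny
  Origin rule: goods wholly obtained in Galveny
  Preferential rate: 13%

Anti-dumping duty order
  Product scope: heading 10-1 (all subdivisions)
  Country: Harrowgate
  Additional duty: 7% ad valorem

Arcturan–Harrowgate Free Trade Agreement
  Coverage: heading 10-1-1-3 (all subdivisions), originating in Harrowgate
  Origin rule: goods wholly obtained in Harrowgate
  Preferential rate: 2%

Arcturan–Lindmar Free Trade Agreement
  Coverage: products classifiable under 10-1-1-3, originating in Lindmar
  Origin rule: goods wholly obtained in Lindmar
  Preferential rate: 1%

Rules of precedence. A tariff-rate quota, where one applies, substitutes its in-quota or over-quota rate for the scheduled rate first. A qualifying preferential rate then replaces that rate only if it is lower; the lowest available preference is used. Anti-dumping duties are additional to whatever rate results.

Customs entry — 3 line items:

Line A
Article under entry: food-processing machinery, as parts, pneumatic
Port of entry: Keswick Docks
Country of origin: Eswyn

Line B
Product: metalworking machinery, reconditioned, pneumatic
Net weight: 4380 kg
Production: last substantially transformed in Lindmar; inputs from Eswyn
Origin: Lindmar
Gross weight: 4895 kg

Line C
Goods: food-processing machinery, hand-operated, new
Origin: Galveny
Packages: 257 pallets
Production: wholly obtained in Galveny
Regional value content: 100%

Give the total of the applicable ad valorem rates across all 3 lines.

41%

Line A: food-processing → 10-1; pneumatic → 10-1-2; as parts → 10-1-2-2. Scheduled 27%. No special measure applies. → 27%.
Line B: metalworking → 10-2; pneumatic → 10-2-1; reconditioned → 10-2-1-3. Scheduled 10%. Lindmar agreement on 10-1-1-3: 10-2-1-3 not covered. → 10%.
Line C: food-processing → 10-1; hand-operated → 10-1-1; new → 10-1-1-2. Scheduled 38%. Galveny agreement on 10-1-1: RVC ≥ 50% → 4% available; Galveny agreement on 10-2-2-2: 10-1-1-2 not covered; preferential 4%. → 4%.
Sum: 27% + 10% + 4% = 41%.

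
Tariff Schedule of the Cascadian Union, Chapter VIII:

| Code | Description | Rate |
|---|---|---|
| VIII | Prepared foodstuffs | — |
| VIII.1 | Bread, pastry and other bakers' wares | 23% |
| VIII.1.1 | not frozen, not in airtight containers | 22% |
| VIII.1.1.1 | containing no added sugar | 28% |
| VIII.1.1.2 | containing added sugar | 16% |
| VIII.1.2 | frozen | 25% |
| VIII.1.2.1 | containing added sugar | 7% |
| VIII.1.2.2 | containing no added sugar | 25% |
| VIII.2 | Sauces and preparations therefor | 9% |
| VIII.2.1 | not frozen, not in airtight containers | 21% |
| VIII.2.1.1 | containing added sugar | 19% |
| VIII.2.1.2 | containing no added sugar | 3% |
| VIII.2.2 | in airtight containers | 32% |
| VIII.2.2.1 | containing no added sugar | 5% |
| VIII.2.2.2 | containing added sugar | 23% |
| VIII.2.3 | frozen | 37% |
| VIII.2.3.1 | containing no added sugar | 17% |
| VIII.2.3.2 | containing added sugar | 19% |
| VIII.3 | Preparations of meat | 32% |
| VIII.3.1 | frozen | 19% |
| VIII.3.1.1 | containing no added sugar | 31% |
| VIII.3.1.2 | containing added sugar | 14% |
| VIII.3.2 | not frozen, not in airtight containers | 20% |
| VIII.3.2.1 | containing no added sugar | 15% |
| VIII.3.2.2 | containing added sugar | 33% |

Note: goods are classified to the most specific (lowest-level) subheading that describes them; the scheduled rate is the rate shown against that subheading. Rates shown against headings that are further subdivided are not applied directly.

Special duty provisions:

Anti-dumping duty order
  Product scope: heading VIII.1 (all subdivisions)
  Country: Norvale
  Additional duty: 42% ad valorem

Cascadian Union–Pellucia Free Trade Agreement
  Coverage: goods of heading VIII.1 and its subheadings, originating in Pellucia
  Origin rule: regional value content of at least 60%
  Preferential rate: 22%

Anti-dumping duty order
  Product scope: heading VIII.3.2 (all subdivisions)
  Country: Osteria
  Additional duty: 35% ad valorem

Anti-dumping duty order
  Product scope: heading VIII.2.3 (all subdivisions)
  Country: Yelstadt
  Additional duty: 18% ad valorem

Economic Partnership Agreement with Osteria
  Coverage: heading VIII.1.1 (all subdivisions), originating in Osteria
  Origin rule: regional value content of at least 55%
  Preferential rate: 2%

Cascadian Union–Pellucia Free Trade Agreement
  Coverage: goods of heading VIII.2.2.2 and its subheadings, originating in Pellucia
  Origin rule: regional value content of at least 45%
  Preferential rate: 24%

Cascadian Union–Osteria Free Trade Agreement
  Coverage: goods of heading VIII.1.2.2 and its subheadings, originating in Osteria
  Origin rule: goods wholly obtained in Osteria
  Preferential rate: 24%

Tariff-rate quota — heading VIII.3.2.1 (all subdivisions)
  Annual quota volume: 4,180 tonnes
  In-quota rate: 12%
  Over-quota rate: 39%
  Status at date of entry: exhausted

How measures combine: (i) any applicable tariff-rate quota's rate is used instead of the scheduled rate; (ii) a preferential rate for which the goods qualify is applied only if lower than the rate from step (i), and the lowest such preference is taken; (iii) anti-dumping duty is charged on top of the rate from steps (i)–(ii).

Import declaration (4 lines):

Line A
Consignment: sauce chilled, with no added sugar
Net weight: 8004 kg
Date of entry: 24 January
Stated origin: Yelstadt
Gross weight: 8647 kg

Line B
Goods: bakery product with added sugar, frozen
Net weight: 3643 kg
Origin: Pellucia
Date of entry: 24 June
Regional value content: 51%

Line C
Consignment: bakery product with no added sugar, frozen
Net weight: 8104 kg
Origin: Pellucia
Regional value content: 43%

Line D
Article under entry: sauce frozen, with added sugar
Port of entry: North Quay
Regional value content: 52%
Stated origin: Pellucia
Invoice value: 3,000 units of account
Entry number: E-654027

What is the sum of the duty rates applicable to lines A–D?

54%

Line A: sauce → VIII.2; chilled → VIII.2.1; with no added sugar → VIII.2.1.2. Scheduled 3%. No special measure applies. → 3%.
Line B: bakery product → VIII.1; frozen → VIII.1.2; with added sugar → VIII.1.2.1. Scheduled 7%. Pellucia agreement on VIII.1: RVC < 60%; Pellucia agreement on VIII.2.2.2: VIII.1.2.1 not covered. → 7%.
Line C: bakery product → VIII.1; frozen → VIII.1.2; with no added sugar → VIII.1.2.2. Scheduled 25%. Pellucia agreement on VIII.1: RVC < 60%; Pellucia agreement on VIII.2.2.2: VIII.1.2.2 not covered. → 25%.
Line D: sauce → VIII.2; frozen → VIII.2.3; with added sugar → VIII.2.3.2. Scheduled 19%. Pellucia agreement on VIII.1: VIII.2.3.2 not covered; Pellucia agreement on VIII.2.2.2: VIII.2.3.2 not covered. → 19%.
Sum: 3% + 7% + 25% + 19% = 54%.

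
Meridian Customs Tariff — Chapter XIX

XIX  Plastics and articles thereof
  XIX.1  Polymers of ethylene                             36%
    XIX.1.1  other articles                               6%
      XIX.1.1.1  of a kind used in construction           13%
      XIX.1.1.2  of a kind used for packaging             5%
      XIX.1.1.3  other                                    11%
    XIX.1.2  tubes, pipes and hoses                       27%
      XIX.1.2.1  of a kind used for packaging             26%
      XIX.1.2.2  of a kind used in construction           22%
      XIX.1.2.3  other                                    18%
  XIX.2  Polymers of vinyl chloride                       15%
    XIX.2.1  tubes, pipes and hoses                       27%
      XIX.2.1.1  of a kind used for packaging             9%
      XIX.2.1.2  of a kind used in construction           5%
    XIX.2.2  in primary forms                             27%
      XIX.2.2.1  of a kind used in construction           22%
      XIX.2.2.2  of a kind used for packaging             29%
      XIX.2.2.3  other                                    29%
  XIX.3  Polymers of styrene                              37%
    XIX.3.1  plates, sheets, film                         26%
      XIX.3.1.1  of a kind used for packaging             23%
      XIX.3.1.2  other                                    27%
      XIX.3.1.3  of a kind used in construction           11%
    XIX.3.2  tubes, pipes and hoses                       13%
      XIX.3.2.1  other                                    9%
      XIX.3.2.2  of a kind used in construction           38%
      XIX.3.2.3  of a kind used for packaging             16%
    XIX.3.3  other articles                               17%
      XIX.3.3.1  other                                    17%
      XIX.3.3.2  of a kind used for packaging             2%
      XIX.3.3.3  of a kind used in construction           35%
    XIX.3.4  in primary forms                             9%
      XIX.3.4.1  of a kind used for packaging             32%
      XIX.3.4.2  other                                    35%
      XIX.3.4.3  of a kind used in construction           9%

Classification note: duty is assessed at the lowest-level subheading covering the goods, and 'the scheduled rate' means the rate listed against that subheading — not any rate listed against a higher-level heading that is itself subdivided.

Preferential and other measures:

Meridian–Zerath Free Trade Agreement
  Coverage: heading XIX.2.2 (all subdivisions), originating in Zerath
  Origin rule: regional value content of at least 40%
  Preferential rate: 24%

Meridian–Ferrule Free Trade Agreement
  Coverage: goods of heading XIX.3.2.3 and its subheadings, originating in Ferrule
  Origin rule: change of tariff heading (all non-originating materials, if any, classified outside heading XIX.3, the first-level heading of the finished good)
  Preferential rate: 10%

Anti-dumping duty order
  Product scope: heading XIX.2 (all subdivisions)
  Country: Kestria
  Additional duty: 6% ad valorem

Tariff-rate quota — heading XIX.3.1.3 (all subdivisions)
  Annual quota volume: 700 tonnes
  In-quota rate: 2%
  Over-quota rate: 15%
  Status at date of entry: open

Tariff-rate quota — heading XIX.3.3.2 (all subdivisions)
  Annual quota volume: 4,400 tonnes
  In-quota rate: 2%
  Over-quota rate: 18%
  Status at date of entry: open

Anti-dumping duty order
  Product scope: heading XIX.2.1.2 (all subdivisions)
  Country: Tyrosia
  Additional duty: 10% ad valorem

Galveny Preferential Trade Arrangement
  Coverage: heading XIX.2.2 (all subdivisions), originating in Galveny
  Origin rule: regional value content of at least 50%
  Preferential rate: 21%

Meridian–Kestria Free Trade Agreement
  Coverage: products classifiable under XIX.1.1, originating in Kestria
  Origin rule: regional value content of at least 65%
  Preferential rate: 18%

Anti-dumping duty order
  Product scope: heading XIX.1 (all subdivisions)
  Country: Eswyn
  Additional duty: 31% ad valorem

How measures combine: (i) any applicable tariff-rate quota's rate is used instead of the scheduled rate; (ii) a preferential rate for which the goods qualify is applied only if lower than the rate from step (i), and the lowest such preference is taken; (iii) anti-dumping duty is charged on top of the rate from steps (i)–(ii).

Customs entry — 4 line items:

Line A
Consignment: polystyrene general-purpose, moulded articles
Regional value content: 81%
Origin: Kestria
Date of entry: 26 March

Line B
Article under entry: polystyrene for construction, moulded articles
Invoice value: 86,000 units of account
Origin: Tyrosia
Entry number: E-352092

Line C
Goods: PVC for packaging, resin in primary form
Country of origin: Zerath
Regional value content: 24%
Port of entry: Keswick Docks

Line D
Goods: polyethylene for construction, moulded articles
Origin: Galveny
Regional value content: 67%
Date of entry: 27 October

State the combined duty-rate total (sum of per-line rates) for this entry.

94%

Line A: polystyrene → XIX.3; moulded articles → XIX.3.3; general-purpose → XIX.3.3.1. Scheduled 17%. Kestria agreement on XIX.1.1: XIX.3.3.1 not covered. → 17%.
Line B: polystyrene → XIX.3; moulded articles → XIX.3.3; for construction → XIX.3.3.3. Scheduled 35%. No special measure applies. → 35%.
Line C: PVC → XIX.2; resin in primary form → XIX.2.2; for packaging → XIX.2.2.2. Scheduled 29%. Zerath agreement on XIX.2.2: RVC < 40%. → 29%.
Line D: polyethylene → XIX.1; moulded articles → XIX.1.1; for construction → XIX.1.1.1. Scheduled 13%. Galveny agreement on XIX.2.2: XIX.1.1.1 not covered. → 13%.
Sum: 17% + 35% + 29% + 13% = 94%.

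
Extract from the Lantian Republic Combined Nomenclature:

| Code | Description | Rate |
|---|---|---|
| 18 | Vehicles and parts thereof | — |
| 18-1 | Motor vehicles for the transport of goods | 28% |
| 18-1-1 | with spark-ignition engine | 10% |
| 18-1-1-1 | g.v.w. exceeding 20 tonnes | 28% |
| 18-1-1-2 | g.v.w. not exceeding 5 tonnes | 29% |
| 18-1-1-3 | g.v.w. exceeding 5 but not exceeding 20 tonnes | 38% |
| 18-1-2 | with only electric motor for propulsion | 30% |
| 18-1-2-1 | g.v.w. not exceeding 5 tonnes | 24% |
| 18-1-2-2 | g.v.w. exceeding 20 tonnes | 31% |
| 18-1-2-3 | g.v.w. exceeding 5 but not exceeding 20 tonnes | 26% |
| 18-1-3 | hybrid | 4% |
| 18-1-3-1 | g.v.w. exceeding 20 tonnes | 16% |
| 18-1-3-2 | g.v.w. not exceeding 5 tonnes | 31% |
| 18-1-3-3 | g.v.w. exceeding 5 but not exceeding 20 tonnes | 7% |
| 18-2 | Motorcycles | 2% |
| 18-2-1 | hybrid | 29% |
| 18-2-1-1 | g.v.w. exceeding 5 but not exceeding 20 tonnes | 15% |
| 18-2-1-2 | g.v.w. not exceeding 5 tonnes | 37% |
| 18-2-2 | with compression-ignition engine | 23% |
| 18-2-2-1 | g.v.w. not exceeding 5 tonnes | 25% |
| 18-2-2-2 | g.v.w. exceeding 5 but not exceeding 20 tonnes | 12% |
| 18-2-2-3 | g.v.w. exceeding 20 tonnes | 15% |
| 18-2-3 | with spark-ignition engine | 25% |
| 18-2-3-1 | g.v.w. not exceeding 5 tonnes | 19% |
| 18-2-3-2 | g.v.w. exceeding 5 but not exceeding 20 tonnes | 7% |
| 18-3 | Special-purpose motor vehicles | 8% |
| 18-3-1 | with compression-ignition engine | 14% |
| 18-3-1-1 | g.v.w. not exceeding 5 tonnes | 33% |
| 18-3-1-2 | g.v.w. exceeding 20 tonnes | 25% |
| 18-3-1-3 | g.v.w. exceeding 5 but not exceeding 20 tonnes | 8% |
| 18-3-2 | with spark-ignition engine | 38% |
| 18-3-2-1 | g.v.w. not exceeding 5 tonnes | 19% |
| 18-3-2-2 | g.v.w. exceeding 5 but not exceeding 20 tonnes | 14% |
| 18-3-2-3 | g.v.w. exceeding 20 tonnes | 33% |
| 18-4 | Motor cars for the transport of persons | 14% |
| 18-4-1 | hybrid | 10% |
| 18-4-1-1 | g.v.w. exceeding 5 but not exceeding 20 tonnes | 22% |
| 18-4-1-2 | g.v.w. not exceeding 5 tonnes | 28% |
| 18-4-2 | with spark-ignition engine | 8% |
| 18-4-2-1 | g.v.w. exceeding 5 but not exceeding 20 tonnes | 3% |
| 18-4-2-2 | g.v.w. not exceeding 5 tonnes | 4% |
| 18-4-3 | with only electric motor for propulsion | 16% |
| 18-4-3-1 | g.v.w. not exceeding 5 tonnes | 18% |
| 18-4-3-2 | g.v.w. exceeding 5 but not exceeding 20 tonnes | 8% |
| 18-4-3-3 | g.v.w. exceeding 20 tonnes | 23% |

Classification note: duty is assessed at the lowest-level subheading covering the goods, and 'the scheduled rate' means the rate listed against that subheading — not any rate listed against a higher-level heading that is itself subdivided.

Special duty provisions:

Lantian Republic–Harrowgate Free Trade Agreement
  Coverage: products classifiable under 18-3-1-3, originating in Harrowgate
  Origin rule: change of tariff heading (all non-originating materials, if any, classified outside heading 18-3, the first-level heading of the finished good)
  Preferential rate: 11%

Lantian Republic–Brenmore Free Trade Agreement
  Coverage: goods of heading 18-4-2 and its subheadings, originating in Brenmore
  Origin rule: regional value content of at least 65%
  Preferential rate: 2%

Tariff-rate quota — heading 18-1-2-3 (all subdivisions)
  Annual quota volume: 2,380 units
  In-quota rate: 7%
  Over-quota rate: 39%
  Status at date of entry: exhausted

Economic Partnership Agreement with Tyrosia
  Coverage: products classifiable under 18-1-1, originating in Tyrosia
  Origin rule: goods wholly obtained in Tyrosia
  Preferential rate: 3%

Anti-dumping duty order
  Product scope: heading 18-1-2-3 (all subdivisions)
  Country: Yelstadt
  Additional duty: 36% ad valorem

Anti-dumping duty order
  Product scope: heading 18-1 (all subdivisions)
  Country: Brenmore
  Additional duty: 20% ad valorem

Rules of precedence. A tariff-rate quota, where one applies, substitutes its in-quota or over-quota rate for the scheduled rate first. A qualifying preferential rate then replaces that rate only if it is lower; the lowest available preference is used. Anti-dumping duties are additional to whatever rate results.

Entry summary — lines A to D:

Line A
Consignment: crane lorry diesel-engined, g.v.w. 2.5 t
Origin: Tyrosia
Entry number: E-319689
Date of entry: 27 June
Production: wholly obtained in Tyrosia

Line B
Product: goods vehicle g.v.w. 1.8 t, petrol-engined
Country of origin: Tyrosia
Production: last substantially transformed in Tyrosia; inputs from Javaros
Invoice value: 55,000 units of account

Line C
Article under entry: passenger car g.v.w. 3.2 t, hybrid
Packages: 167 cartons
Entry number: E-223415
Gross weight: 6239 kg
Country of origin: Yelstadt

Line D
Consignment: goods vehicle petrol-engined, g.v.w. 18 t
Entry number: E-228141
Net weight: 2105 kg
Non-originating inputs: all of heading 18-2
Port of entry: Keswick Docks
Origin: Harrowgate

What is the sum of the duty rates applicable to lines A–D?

128%

Line A: crane lorry → 18-3; diesel-engined → 18-3-1; g.v.w. 2.5 t → 18-3-1-1. Scheduled 33%. Tyrosia agreement on 18-1-1: 18-3-1-1 not covered. → 33%.
Line B: goods vehicle → 18-1; petrol-engined → 18-1-1; g.v.w. 1.8 t → 18-1-1-2. Scheduled 29%. Tyrosia agreement on 18-1-1: not wholly obtained. → 29%.
Line C: passenger car → 18-4; hybrid → 18-4-1; g.v.w. 3.2 t → 18-4-1-2. Scheduled 28%. No special measure applies. → 28%.
Line D: goods vehicle → 18-1; petrol-engined → 18-1-1; g.v.w. 18 t → 18-1-1-3. Scheduled 38%. Harrowgate agreement on 18-3-1-3: 18-1-1-3 not covered. → 38%.
Sum: 33% + 29% + 28% + 38% = 128%.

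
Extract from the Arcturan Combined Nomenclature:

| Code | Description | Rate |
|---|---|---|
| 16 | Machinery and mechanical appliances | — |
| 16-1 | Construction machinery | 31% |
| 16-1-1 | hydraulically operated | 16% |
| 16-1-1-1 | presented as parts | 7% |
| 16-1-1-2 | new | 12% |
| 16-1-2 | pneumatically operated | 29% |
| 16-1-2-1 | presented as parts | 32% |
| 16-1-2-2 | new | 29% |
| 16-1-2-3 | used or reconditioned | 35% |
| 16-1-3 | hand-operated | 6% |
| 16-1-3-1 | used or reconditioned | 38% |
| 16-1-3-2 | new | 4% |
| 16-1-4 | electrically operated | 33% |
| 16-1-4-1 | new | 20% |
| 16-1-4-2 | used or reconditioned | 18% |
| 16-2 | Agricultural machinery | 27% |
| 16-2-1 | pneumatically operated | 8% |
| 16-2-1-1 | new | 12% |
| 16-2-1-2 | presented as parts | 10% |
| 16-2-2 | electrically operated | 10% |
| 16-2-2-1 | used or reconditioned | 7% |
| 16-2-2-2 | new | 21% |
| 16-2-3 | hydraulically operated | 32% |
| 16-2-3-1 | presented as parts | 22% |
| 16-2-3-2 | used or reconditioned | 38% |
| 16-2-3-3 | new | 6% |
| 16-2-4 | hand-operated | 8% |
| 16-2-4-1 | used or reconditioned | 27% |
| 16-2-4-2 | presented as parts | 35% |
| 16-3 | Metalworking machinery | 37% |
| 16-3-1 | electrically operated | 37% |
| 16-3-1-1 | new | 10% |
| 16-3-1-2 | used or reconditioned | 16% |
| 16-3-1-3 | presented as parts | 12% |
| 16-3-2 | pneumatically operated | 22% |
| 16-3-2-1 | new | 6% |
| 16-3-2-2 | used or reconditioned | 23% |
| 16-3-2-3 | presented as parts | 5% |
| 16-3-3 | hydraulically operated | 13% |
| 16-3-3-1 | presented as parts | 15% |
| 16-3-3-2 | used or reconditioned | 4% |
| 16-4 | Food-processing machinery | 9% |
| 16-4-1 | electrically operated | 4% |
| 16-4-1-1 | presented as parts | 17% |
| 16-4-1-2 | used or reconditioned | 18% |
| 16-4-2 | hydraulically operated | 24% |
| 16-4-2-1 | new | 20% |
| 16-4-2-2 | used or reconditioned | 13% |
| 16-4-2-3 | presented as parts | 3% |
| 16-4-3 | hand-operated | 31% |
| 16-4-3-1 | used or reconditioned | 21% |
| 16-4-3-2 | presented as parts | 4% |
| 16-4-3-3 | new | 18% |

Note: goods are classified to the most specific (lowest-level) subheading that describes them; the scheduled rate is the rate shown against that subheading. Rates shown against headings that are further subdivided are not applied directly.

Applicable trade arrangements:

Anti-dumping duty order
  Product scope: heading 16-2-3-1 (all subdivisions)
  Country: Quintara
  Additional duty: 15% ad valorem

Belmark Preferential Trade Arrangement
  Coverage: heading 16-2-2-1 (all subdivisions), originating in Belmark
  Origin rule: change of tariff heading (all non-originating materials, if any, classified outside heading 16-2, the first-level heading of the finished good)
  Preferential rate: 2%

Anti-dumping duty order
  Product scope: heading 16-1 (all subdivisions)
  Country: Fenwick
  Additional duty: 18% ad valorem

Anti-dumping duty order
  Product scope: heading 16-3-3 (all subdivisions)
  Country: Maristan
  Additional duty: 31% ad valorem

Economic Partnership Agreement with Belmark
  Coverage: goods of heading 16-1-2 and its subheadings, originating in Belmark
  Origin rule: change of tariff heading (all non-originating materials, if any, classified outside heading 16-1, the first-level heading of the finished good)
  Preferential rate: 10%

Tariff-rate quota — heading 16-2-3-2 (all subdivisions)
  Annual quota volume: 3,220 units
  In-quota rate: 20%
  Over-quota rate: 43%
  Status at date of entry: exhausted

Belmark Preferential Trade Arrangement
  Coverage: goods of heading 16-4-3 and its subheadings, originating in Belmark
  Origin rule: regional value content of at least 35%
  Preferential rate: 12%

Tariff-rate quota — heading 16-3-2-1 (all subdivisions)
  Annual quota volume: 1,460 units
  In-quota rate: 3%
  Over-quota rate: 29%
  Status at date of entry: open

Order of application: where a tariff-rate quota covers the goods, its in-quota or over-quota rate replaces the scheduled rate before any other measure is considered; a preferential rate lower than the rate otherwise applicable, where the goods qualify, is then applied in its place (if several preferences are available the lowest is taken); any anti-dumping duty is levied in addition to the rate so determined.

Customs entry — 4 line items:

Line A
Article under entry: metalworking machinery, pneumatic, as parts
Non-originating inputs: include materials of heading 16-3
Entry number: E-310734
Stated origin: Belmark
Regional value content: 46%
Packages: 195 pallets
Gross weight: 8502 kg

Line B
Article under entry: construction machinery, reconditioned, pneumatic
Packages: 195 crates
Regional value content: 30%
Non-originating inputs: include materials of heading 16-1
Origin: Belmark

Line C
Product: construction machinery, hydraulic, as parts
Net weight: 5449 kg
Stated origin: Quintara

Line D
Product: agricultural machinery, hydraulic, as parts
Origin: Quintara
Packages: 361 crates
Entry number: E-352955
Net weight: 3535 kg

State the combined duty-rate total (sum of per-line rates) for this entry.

Line A: metalworking → 16-3; pneumatic → 16-3-2; as parts → 16-3-2-3. Scheduled 5%. Belmark agreement on 16-2-2-1: 16-3-2-3 not covered; Belmark agreement on 16-1-2: 16-3-2-3 not covered; Belmark agreement on 16-4-3: 16-3-2-3 not covered. → 5%.
Line B: construction → 16-1; pneumatic → 16-1-2; reconditioned → 16-1-2-3. Scheduled 35%. Belmark agreement on 16-2-2-1: 16-1-2-3 not covered; Belmark agreement on 16-1-2: CTH not met; Belmark agreement on 16-4-3: 16-1-2-3 not covered. → 35%.
Line C: construction → 16-1; hydraulic → 16-1-1; as parts → 16-1-1-1. Scheduled 7%. No special measure applies. → 7%.
Line D: agricultural → 16-2; hydraulic → 16-2-3; as parts → 16-2-3-1. Scheduled 22%. anti-dumping (Quintara, 16-2-3-1): +15%; total 22% + 15% = 37%. → 37%.
Sum: 5% + 35% + 7% + 37% = 84%.

84%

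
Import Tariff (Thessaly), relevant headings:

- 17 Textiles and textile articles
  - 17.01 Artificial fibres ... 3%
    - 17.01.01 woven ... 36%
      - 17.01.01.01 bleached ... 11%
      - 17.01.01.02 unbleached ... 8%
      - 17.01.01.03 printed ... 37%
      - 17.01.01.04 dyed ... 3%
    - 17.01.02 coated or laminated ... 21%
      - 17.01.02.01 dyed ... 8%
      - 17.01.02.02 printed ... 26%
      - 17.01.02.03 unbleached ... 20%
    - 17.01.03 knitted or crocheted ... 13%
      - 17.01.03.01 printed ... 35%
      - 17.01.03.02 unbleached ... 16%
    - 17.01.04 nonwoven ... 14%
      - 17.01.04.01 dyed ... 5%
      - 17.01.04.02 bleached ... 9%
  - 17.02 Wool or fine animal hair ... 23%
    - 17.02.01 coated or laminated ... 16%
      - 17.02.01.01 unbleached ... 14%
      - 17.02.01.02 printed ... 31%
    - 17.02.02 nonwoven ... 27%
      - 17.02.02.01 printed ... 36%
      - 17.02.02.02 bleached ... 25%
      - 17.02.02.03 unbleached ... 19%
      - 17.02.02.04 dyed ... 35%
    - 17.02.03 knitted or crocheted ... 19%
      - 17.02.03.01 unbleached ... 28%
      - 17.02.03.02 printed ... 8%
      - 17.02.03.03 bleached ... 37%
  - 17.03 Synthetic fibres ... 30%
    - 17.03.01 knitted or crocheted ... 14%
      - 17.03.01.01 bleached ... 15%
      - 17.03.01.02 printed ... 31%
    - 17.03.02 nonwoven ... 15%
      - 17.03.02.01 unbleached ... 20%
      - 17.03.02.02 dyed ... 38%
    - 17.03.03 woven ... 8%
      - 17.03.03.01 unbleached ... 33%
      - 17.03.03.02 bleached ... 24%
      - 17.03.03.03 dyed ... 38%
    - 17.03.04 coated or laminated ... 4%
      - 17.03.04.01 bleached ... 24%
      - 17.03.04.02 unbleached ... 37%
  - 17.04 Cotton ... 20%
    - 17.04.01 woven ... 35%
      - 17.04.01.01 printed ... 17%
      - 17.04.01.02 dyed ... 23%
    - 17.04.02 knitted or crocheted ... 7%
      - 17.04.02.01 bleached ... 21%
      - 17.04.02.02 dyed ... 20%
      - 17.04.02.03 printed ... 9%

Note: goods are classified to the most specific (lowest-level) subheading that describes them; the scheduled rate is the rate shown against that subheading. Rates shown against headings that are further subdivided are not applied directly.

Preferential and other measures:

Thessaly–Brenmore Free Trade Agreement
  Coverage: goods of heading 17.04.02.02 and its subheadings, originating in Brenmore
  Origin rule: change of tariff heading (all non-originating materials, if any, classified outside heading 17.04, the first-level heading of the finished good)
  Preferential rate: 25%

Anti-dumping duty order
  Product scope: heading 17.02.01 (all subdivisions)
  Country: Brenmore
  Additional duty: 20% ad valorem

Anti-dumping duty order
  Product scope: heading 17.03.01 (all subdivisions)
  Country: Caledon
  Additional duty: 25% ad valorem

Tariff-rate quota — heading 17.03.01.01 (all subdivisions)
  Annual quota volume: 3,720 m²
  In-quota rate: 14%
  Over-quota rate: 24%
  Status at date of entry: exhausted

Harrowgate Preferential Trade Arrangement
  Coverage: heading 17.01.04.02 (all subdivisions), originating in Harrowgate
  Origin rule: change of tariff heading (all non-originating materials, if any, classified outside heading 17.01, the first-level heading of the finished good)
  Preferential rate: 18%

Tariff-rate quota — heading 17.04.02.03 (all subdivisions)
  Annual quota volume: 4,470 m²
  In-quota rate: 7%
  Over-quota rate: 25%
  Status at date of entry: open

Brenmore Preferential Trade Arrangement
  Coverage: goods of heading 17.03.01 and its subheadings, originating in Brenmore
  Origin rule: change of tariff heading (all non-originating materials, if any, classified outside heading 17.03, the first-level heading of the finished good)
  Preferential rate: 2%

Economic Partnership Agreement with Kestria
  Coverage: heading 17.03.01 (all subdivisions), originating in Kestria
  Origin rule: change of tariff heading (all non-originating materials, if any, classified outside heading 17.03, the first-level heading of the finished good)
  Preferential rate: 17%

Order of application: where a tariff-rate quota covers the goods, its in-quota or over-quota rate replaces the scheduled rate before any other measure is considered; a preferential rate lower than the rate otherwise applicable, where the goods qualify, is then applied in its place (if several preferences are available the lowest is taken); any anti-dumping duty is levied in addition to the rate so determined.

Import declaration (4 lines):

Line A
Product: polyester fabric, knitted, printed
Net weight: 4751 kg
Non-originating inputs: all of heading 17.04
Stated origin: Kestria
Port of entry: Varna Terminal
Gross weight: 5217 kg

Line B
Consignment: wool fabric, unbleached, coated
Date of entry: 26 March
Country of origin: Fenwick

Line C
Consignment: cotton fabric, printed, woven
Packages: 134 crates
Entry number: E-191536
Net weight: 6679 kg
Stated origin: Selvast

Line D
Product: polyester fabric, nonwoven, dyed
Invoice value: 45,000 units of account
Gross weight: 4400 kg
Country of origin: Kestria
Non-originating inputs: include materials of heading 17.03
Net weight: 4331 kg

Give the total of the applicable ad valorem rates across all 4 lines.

Line A: polyester → 17.03; knitted → 17.03.01; printed → 17.03.01.02. Scheduled 31%. Kestria agreement on 17.03.01: CTH met → 17% available; preferential 17%. → 17%.
Line B: wool → 17.02; coated → 17.02.01; unbleached → 17.02.01.01. Scheduled 14%. No special measure applies. → 14%.
Line C: cotton → 17.04; woven → 17.04.01; printed → 17.04.01.01. Scheduled 17%. No special measure applies. → 17%.
Line D: polyester → 17.03; nonwoven → 17.03.02; dyed → 17.03.02.02. Scheduled 38%. Kestria agreement on 17.03.01: 17.03.02.02 not covered. → 38%.
Sum: 17% + 14% + 17% + 38% = 86%.

86%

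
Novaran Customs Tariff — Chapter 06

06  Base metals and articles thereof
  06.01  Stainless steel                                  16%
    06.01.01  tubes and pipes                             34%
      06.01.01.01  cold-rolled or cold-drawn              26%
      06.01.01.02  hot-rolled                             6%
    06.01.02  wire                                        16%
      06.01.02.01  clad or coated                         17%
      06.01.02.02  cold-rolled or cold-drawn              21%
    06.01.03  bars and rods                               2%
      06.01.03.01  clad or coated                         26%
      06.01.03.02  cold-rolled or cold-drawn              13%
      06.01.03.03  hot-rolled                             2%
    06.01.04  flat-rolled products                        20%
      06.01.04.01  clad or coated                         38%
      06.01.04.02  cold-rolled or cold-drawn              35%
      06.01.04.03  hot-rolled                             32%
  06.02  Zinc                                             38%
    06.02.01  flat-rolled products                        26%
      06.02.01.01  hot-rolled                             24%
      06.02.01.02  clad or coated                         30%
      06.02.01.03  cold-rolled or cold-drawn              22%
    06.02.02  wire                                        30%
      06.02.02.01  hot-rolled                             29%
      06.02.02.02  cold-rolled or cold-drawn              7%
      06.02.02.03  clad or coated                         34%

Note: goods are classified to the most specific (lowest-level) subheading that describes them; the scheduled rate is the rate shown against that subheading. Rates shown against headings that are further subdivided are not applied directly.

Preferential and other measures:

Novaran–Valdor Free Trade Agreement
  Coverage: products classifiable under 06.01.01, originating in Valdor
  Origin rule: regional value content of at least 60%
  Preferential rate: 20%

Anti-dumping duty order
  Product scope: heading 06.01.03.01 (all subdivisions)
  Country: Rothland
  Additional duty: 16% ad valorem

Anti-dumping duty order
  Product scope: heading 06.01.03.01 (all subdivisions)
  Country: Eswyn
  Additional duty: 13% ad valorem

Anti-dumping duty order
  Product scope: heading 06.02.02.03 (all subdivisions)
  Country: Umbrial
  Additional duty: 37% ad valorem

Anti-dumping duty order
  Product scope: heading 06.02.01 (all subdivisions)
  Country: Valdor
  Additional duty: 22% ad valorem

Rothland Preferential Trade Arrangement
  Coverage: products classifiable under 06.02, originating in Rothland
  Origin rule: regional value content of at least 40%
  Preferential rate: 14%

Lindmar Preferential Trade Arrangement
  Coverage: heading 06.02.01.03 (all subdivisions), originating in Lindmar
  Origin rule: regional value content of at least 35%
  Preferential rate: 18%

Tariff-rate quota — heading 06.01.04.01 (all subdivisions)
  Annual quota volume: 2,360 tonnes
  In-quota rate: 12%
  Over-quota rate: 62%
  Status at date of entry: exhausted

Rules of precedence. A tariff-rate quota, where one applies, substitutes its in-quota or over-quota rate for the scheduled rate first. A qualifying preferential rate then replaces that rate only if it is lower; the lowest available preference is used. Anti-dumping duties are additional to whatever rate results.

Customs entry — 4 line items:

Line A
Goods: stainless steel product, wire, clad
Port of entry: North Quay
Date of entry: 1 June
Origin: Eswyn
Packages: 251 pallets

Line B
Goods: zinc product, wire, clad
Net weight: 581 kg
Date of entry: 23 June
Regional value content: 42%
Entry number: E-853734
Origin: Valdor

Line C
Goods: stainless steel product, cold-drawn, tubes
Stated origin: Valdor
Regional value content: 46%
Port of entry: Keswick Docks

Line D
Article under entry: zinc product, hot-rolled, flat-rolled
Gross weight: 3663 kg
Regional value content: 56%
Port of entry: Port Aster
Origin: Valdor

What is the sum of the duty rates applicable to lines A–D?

Line A: stainless steel → 06.01; wire → 06.01.02; clad → 06.01.02.01. Scheduled 17%. No special measure applies. → 17%.
Line B: zinc → 06.02; wire → 06.02.02; clad → 06.02.02.03. Scheduled 34%. Valdor agreement on 06.01.01: 06.02.02.03 not covered. → 34%.
Line C: stainless steel → 06.01; tubes → 06.01.01; cold-drawn → 06.01.01.01. Scheduled 26%. Valdor agreement on 06.01.01: RVC < 60%. → 26%.
Line D: zinc → 06.02; flat-rolled → 06.02.01; hot-rolled → 06.02.01.01. Scheduled 24%. Valdor agreement on 06.01.01: 06.02.01.01 not covered; anti-dumping (Valdor, 06.02.01): +22%; total 24% + 22% = 46%. → 46%.
Sum: 17% + 34% + 26% + 46% = 123%.

123%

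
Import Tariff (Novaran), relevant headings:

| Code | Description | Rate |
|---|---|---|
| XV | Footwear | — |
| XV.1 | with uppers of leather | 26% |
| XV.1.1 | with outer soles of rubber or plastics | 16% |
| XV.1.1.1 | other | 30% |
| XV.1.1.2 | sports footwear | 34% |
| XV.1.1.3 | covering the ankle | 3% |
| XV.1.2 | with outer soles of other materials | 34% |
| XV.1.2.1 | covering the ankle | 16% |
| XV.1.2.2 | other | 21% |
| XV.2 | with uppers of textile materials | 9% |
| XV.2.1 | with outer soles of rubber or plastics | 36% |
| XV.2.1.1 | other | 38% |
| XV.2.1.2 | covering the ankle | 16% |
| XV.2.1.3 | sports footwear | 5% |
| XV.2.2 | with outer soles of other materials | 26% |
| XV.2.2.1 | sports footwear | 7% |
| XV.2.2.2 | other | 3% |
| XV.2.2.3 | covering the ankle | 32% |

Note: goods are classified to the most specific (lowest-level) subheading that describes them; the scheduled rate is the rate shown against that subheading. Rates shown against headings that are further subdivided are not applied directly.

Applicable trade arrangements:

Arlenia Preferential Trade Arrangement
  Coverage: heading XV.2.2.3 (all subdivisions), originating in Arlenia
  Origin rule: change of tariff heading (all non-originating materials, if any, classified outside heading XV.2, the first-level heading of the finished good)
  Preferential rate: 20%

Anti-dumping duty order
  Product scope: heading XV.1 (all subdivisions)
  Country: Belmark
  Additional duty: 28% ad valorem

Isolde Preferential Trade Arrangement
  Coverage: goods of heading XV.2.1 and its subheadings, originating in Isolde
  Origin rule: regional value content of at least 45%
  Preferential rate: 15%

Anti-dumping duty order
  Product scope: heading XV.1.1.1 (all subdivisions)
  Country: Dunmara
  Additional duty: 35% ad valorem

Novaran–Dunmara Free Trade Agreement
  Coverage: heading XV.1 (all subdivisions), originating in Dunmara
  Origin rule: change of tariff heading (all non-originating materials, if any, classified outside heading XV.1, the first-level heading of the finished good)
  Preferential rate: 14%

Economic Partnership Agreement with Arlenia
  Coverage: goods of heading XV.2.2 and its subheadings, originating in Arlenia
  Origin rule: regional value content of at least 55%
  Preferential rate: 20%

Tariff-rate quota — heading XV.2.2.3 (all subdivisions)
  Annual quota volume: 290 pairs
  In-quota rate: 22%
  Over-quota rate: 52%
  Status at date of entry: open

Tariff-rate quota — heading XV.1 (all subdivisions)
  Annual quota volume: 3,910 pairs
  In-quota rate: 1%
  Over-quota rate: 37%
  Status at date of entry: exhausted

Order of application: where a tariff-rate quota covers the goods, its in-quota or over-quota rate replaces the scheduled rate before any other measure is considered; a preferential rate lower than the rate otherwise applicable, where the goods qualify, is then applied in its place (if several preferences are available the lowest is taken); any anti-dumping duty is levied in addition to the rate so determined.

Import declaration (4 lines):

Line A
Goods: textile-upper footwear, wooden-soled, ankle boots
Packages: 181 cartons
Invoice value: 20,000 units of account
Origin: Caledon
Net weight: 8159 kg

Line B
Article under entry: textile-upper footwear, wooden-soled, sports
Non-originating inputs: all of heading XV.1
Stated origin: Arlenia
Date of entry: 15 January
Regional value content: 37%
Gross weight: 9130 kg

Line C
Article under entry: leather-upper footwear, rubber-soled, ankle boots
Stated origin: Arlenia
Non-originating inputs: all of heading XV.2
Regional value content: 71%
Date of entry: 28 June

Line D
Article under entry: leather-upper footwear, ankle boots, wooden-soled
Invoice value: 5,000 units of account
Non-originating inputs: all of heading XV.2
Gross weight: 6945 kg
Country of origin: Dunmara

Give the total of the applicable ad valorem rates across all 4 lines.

Line A: textile-upper → XV.2; wooden-soled → XV.2.2; ankle boots → XV.2.2.3. Scheduled 32%. quota on XV.2.2.3 open → in-quota 22%. → 22%.
Line B: textile-upper → XV.2; wooden-soled → XV.2.2; sports → XV.2.2.1. Scheduled 7%. Arlenia agreement on XV.2.2.3: XV.2.2.1 not covered; Arlenia agreement on XV.2.2: RVC < 55%. → 7%.
Line C: leather-upper → XV.1; rubber-soled → XV.1.1; ankle boots → XV.1.1.3. Scheduled 3%. quota on XV.1 exhausted → over-quota 37%; Arlenia agreement on XV.2.2.3: XV.1.1.3 not covered; Arlenia agreement on XV.2.2: XV.1.1.3 not covered. → 37%.
Line D: leather-upper → XV.1; wooden-soled → XV.1.2; ankle boots → XV.1.2.1. Scheduled 16%. quota on XV.1 exhausted → over-quota 37%; Dunmara agreement on XV.1: CTH met → 14% available; preferential 14%. → 14%.
Sum: 22% + 7% + 37% + 14% = 80%.

80%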